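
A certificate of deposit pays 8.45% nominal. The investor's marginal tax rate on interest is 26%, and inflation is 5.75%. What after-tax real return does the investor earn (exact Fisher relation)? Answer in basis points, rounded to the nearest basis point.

After-tax nominal return = 8.45% × (1 − 0.26) = 6.2530%.
1 + r = 1.06253 / 1.05750 = 1.004757
After-tax real rate = 1.004757 − 1 → 48 basis points.

48 basis points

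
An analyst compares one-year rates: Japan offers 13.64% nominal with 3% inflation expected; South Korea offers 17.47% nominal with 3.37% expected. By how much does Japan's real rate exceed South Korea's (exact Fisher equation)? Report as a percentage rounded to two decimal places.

-3.31%

Japan: (1 + 0.1364)/(1 + 0.0300) − 1 = 10.3301%
South Korea: (1 + 0.1747)/(1 + 0.0337) − 1 = 13.6403%
Differential = 10.3301% − 13.6403% = -3.3102% → -3.31%.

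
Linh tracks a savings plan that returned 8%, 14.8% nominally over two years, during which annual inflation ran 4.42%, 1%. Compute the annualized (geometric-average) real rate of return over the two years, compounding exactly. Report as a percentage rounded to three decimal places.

Compound the nominal returns: 1.0800 × 1.1480 = 1.23984000.
Compound inflation: 1.0442 × 1.0100 = 1.05464200.
Deflate: 1.23984000 / 1.05464200 = 1.17560272.
Annualized real rate = 1.17560272^(1/2) − 1 = 8.4252% → 8.425%.

8.425%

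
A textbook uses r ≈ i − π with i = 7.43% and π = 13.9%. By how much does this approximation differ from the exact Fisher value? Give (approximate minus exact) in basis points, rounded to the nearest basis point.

Approximate: r ≈ 7.430% − 13.900% = -6.4700%
Exact: (1 + 0.0743)/(1 + 0.1390) − 1 = -5.6804%
Error = -6.4700% − (-5.6804%) = -0.7896% → -79 basis points.

-79 basis points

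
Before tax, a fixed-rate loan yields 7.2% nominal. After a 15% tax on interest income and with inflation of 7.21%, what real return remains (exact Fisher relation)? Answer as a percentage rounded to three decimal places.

After-tax nominal return = 7.2% × (1 − 0.15) = 6.1200%.
1 + r = 1.06120 / 1.07210 = 0.989833
After-tax real rate = 0.989833 − 1 → -1.017%.

-1.017%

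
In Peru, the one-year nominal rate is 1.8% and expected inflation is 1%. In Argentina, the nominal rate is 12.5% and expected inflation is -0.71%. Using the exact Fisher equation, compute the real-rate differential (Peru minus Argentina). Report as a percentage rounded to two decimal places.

-12.51%

Peru: (1 + 0.0180)/(1 + 0.0100) − 1 = 0.7921%
Argentina: (1 + 0.1250)/(1 − 0.0071) − 1 = 13.3045%
Differential = 0.7921% − 13.3045% = -12.5124% → -12.51%.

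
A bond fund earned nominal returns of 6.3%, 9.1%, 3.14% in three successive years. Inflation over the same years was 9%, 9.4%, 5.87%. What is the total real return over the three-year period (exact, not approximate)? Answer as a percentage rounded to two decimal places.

Nominal growth factor = 1.0630 × 1.0910 × 1.0314 = 1.196149
Price-level growth factor = 1.0900 × 1.0940 × 1.0587 = 1.262457
Real growth factor = 1.196149 / 1.262457 = 0.947476
Total real return = 0.947476 − 1 → -5.25%.

-5.25%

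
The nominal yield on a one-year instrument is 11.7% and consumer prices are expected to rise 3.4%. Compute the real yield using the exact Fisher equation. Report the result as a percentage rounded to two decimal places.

8.03%

By the Fisher equation, 1 + r = (1 + i)/(1 + π).
1 + r = 1.11700 / 1.03400 = 1.080271
r = 1.080271 − 1 = 8.0271%, i.e. 8.03%.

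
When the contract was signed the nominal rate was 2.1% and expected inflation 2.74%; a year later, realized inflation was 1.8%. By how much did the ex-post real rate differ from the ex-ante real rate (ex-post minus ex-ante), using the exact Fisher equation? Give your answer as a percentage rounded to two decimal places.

Ex-ante: (1 + 0.0210)/(1 + 0.0274) − 1 = -0.6229%
Ex-post: (1 + 0.0210)/(1 + 0.0180) − 1 = 0.2947%
Difference (ex-post − ex-ante) = 0.9176% → 0.92%.

0.92%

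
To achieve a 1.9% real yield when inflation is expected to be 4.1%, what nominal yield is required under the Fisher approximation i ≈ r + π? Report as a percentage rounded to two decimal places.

6.00%

i ≈ r + π = 1.9% + 4.1% = 6.00%.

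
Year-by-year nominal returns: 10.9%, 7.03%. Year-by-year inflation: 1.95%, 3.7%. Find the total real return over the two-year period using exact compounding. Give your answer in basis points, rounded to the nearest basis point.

Nominal growth factor = 1.1090 × 1.0703 = 1.186963
Price-level growth factor = 1.0195 × 1.0370 = 1.057222
Real growth factor = 1.186963 / 1.057222 = 1.122719
Total real return = 1.122719 − 1 → 1227 basis points.

1227 basis points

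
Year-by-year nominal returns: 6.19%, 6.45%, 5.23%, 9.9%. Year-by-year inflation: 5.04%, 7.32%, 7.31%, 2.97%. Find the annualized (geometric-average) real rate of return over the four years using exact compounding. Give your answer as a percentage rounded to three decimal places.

Compound the nominal returns: 1.0619 × 1.0645 × 1.0523 × 1.0990 = 1.30727378.
Compound inflation: 1.0504 × 1.0732 × 1.0731 × 1.0297 = 1.24562204.
Deflate: 1.30727378 / 1.24562204 = 1.04949474.
Annualized real rate = 1.04949474^(1/4) − 1 = 1.2150% → 1.215%.

1.215%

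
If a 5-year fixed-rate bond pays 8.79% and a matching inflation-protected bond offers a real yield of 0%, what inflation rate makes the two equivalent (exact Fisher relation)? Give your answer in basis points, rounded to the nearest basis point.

(1 + π) = (1 + i)/(1 + r) = 1.08790 / 1.00000 = 1.087900
Break-even inflation = 1.087900 − 1 → 879 basis points.

879 basis points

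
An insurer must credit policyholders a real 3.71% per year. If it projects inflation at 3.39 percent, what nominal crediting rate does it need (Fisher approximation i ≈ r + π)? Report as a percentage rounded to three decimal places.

i ≈ r + π = 3.71% + 3.39% = 7.100%.

7.100%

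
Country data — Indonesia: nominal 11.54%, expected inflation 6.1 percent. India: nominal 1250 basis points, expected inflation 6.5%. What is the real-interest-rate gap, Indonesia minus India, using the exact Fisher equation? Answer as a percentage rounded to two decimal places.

Indonesia: (1 + 0.1154)/(1 + 0.0610) − 1 = 5.1272%
India: (1 + 0.1250)/(1 + 0.0650) − 1 = 5.6338%
Differential = 5.1272% − 5.6338% = -0.5066% → -0.51%.

-0.51%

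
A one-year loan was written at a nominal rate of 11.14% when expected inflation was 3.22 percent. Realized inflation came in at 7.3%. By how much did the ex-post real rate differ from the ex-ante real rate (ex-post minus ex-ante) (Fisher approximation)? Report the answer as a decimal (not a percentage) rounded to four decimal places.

Ex-ante: 11.14% − 3.22% = 7.920%
Ex-post: 11.14% − 7.3% = 3.840%
Difference (ex-post − ex-ante) = -4.0800% → -0.0408.

-0.0408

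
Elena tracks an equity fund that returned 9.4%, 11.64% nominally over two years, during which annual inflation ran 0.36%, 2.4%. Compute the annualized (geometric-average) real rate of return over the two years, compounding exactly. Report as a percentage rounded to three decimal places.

Nominal growth factor = 1.0940 × 1.1164 = 1.2213416000
Price-level growth factor = 1.0036 × 1.0240 = 1.0276864000
Real growth factor = 1.2213416000 / 1.0276864000 = 1.1884380293
Annualized real rate = 1.1884380293^(1/2) − 1 = 9.015505% → 9.016%.

9.016%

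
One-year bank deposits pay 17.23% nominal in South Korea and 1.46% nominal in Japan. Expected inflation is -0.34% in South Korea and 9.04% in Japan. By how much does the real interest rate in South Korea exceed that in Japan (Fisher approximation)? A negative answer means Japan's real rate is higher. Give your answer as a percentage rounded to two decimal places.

South Korea: 17.23% − (-0.34%) = 17.570%
Japan: 1.46% − 9.04% = -7.580%
Differential = 25.150% → 25.15%.

25.15%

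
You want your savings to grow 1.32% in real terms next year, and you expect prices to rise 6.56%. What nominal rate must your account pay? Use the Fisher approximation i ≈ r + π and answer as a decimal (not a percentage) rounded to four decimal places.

0.0788

i ≈ r + π = 1.32% + 6.56% = 0.0788.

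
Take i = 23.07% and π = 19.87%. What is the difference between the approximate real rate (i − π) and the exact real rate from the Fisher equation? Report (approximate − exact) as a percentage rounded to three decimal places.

Approximate: r ≈ 23.070% − 19.870% = 3.2000%
Exact: (1 + 0.2307)/(1 + 0.1987) − 1 = 2.6696%
Error = 3.2000% − 2.6696% = 0.5304% → 0.530%.

0.530%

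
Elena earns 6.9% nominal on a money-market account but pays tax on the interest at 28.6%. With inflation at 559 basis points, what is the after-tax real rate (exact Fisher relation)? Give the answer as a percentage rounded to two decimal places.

After-tax nominal return = 6.9% × (1 − 0.286) = 4.9266%.
1 + r = 1.049266 / 1.05590 = 0.993717
After-tax real rate = 0.993717 − 1 → -0.63%.

-0.63%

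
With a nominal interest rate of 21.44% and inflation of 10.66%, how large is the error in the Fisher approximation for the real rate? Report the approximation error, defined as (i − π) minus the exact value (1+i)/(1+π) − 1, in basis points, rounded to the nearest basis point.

Approximate: r ≈ 21.440% − 10.660% = 10.7800%
Exact: (1 + 0.2144)/(1 + 0.1066) − 1 = 9.7416%
Error = 10.7800% − 9.7416% = 1.0384% → 104 basis points.

104 basis points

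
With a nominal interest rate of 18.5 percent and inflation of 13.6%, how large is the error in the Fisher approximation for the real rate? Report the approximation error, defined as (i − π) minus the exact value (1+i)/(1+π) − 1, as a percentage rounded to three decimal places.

Approximate: r ≈ 18.500% − 13.600% = 4.9000%
Exact: (1 + 0.1850)/(1 + 0.1360) − 1 = 4.3134%
Error = 4.9000% − 4.3134% = 0.5866% → 0.587%.

0.587%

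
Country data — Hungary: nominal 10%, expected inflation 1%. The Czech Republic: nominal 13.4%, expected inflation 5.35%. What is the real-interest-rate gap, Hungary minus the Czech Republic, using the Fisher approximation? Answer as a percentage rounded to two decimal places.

0.95%

Hungary: 10% − 1% = 9.000%
The Czech Republic: 13.4% − 5.35% = 8.050%
Differential = 0.950% → 0.95%.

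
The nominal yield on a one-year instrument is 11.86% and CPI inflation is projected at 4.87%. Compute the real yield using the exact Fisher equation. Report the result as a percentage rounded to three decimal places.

1 + r = 1.11860 / 1.04870 = 1.066654
r = 1.066654 − 1 = 6.6654%, i.e. 6.665%.

6.665%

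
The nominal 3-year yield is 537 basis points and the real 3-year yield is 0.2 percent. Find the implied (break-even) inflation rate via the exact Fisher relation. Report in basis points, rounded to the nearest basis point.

(1 + π) = (1 + i)/(1 + r) = 1.05370 / 1.00200 = 1.051597
Break-even inflation = 1.051597 − 1 → 516 basis points.

516 basis points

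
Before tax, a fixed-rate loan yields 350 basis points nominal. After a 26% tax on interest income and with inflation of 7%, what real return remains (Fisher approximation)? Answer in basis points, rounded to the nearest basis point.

After-tax nominal return = 3.5% × (1 − 0.26) = 2.5900%.
r ≈ 2.5900% − 7% → -441 basis points.

-441 basis points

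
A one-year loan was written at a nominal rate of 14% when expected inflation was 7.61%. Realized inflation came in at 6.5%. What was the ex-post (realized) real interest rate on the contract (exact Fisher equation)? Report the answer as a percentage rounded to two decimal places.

Ex-post: (1 + 0.1400)/(1 + 0.0650) − 1 = 7.0423%
So the realized real rate is 7.04%.

7.04%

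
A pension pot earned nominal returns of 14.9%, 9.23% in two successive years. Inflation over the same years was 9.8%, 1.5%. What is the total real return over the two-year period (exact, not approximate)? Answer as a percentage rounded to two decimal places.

Compound the nominal returns: 1.1490 × 1.0923 = 1.255053.
Compound inflation: 1.0980 × 1.0150 = 1.114470.
Deflate: 1.255053 / 1.114470 = 1.126143.
Total real return = 1.126143 − 1 → 12.61%.

12.61%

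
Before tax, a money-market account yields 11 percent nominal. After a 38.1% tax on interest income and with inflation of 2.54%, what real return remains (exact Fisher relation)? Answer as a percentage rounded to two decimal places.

After-tax nominal return = 11% × (1 − 0.381) = 6.8090%.
1 + r = 1.06809 / 1.02540 = 1.041633
After-tax real rate = 1.041633 − 1 → 4.16%.

4.16%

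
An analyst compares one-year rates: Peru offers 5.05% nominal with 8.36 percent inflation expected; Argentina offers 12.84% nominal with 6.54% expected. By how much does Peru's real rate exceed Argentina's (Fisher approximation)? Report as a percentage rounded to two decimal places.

-9.61%

Peru: 5.05% − 8.36% = -3.310%
Argentina: 12.84% − 6.54% = 6.300%
Differential = -9.610% → -9.61%.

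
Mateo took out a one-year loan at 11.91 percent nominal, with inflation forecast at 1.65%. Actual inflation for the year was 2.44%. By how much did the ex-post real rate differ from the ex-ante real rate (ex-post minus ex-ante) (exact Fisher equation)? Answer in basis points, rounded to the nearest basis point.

Ex-ante: (1 + 0.1191)/(1 + 0.0165) − 1 = 10.0935%
Ex-post: (1 + 0.1191)/(1 + 0.0244) − 1 = 9.2444%
Difference (ex-post − ex-ante) = -0.8490% → -85 basis points.

-85 basis points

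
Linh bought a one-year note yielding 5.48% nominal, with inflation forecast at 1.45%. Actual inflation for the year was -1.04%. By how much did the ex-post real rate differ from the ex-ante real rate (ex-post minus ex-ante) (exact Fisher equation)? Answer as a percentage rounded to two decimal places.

Ex-ante: (1 + 0.0548)/(1 + 0.0145) − 1 = 3.9724%
Ex-post: (1 + 0.0548)/(1 − 0.0104) − 1 = 6.5885%
Difference (ex-post − ex-ante) = 2.6161% → 2.62%.

2.62%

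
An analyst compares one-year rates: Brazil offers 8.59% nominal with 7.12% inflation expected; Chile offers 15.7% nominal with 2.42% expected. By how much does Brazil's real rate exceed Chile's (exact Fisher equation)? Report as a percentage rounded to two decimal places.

Brazil: (1 + 0.0859)/(1 + 0.0712) − 1 = 1.3723%
Chile: (1 + 0.1570)/(1 + 0.0242) − 1 = 12.9662%
Differential = 1.3723% − 12.9662% = -11.5939% → -11.59%.

-11.59%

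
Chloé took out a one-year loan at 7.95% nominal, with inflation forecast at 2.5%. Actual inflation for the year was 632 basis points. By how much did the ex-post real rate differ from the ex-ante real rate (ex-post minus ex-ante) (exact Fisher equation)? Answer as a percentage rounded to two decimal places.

-3.78%

Ex-ante: (1 + 0.0795)/(1 + 0.0250) − 1 = 5.3171%
Ex-post: (1 + 0.0795)/(1 + 0.0632) − 1 = 1.5331%
Difference (ex-post − ex-ante) = -3.7840% → -3.78%.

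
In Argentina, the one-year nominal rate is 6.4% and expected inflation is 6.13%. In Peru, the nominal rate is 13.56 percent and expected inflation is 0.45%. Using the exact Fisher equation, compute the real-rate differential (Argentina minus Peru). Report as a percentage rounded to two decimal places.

-12.80%

Argentina: (1 + 0.0640)/(1 + 0.0613) − 1 = 0.2544%
Peru: (1 + 0.1356)/(1 + 0.0045) − 1 = 13.0513%
Differential = 0.2544% − 13.0513% = -12.7969% → -12.80%.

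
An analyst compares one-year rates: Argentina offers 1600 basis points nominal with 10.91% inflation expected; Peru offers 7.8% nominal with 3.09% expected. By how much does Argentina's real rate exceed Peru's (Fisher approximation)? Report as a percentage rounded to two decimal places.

0.38%

Argentina: 16% − 10.91% = 5.090%
Peru: 7.8% − 3.09% = 4.710%
Differential = 0.380% → 0.38%.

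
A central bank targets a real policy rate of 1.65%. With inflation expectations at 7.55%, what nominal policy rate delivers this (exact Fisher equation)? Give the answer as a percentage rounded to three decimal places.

(1 + i) = (1 + r)(1 + π) = 1.01650 × 1.07550 = 1.09324575
i = 1.09324575 − 1, so the required nominal rate is 9.325%.

9.325%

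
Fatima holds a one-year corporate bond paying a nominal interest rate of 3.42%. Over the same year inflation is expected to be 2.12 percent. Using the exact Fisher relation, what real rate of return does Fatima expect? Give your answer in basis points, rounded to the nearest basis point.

1 + r = 1.03420 / 1.02120 = 1.012730
r = 1.012730 − 1 = 1.2730%, i.e. 127 basis points.

127 basis points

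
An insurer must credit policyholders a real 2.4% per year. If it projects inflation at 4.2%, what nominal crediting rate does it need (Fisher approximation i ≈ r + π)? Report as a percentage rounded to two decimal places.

6.60%

i ≈ r + π = 2.4% + 4.2% = 6.60%.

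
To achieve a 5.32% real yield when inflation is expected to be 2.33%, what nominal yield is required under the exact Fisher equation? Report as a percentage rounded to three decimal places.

7.774%

(1 + i) = (1 + r)(1 + π) = 1.05320 × 1.02330 = 1.07773956
i = 1.07773956 − 1, so the required nominal rate is 7.774%.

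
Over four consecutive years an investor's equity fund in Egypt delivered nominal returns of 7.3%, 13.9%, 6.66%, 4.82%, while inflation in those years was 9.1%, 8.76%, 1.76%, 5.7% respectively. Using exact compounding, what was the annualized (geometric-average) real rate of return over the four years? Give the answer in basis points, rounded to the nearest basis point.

172 basis points

Compound the nominal returns: 1.0730 × 1.1390 × 1.0666 × 1.0482 = 1.36637271.
Compound inflation: 1.0910 × 1.0876 × 1.0176 × 1.0570 = 1.27628021.
Deflate: 1.36637271 / 1.27628021 = 1.07058991.
Annualized real rate = 1.07058991^(1/4) − 1 = 1.7199% → 172 basis points.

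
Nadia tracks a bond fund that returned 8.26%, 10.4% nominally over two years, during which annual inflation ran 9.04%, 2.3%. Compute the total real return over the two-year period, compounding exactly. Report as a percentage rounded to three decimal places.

7.146%

Compound the nominal returns: 1.0826 × 1.1040 = 1.195190.
Compound inflation: 1.0904 × 1.0230 = 1.115479.
Deflate: 1.195190 / 1.115479 = 1.071459.
Total real return = 1.071459 − 1 → 7.146%.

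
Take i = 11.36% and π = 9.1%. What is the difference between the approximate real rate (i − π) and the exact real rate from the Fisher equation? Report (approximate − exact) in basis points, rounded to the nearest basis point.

19 basis points

Approximate: r ≈ 11.360% − 9.100% = 2.2600%
Exact: (1 + 0.1136)/(1 + 0.0910) − 1 = 2.0715%
Error = 2.2600% − 2.0715% = 0.1885% → 19 basis points.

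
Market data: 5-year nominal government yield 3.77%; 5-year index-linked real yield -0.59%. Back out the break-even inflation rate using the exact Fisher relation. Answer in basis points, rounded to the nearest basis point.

(1 + π) = (1 + i)/(1 + r) = 1.03770 / 0.99410 = 1.043859
Break-even inflation = 1.043859 − 1 → 439 basis points.

439 basis points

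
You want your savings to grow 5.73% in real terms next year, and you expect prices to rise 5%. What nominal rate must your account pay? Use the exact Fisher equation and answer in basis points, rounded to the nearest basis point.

(1 + i) = (1 + r)(1 + π) = 1.05730 × 1.05000 = 1.110165
i = 1.110165 − 1, so the required nominal rate is 1102 basis points.

1102 basis points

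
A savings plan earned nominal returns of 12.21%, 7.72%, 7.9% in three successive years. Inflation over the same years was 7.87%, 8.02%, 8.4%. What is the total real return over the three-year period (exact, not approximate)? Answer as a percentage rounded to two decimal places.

Compound the nominal returns: 1.1221 × 1.0772 × 1.0790 = 1.304215.
Compound inflation: 1.0787 × 1.0802 × 1.0840 = 1.263090.
Deflate: 1.304215 / 1.263090 = 1.032560.
Total real return = 1.032560 − 1 → 3.26%.

3.26%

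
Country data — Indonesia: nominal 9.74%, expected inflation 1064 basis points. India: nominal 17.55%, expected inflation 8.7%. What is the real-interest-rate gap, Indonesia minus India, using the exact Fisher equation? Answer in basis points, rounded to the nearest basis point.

-896 basis points

Indonesia: (1 + 0.0974)/(1 + 0.1064) − 1 = -0.8134%
India: (1 + 0.1755)/(1 + 0.0870) − 1 = 8.1417%
Differential = -0.8134% − 8.1417% = -8.9551% → -896 basis points.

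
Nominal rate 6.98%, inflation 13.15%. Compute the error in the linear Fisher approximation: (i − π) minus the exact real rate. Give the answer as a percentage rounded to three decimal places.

Approximate: r ≈ 6.980% − 13.150% = -6.1700%
Exact: (1 + 0.0698)/(1 + 0.1315) − 1 = -5.4529%
Error = -6.1700% − (-5.4529%) = -0.7171% → -0.717%.

-0.717%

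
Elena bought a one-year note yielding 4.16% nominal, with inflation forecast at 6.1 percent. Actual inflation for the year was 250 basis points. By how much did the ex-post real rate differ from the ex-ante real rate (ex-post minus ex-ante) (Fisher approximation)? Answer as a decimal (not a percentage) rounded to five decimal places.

0.03600

Ex-ante: 4.16% − 6.1% = -1.940%
Ex-post: 4.16% − 2.5% = 1.660%
Difference (ex-post − ex-ante) = 3.6000% → 0.03600.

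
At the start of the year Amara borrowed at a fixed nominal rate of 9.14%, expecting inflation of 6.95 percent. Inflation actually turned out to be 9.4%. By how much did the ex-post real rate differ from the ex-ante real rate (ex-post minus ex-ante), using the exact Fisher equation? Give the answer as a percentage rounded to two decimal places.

-2.29%

Ex-ante: (1 + 0.0914)/(1 + 0.0695) − 1 = 2.0477%
Ex-post: (1 + 0.0914)/(1 + 0.0940) − 1 = -0.2377%
Difference (ex-post − ex-ante) = -2.2853% → -2.29%.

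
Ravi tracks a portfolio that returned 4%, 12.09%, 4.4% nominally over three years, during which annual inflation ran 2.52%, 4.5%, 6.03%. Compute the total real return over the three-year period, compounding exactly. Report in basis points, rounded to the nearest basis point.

Nominal growth factor = 1.0400 × 1.1209 × 1.0440 = 1.217028
Price-level growth factor = 1.0252 × 1.0450 × 1.0603 = 1.135935
Real growth factor = 1.217028 / 1.135935 = 1.071389
Total real return = 1.071389 − 1 → 714 basis points.

714 basis points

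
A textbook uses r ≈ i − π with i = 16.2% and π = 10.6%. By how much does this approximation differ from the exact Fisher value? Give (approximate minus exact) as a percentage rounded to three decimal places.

Approximate: r ≈ 16.200% − 10.600% = 5.6000%
Exact: (1 + 0.1620)/(1 + 0.1060) − 1 = 5.0633%
Error = 5.6000% − 5.0633% = 0.5367% → 0.537%.

0.537%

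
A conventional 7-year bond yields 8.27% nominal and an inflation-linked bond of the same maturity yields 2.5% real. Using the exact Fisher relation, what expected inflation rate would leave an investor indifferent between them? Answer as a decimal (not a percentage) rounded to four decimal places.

0.0563

(1 + π) = (1 + i)/(1 + r) = 1.08270 / 1.02500 = 1.056293
Break-even inflation = 1.056293 − 1 → 0.0563.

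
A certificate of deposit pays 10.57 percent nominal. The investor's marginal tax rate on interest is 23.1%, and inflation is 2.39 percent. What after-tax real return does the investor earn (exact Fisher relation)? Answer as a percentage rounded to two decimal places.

After-tax nominal return = 10.57% × (1 − 0.231) = 8.12833%.
1 + r = 1.0812833 / 1.02390 = 1.056044
After-tax real rate = 1.056044 − 1 → 5.60%.

5.60%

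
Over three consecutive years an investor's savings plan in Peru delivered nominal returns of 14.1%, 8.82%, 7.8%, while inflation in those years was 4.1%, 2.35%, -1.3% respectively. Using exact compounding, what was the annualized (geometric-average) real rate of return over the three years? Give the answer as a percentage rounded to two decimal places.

8.37%

Compound the nominal returns: 1.1410 × 1.0882 × 1.0780 = 1.33848382.
Compound inflation: 1.0410 × 1.0235 × 0.9870 = 1.05161247.
Deflate: 1.33848382 / 1.05161247 = 1.27279188.
Annualized real rate = 1.27279188^(1/3) − 1 = 8.3725% → 8.37%.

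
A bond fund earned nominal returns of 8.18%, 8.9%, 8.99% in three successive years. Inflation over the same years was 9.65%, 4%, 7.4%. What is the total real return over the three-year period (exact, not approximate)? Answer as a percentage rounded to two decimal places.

4.84%

Compound the nominal returns: 1.0818 × 1.0890 × 1.0899 = 1.283990.
Compound inflation: 1.0965 × 1.0400 × 1.0740 = 1.224747.
Deflate: 1.283990 / 1.224747 = 1.048372.
Total real return = 1.048372 − 1 → 4.84%.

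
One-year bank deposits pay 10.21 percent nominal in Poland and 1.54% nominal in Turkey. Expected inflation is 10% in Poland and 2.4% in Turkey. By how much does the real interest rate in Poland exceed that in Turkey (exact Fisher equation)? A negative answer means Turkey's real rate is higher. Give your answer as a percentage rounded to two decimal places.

Poland: (1 + 0.1021)/(1 + 0.1000) − 1 = 0.1909%
Turkey: (1 + 0.0154)/(1 + 0.0240) − 1 = -0.8398%
Differential = 0.1909% − (-0.8398%) = 1.0308% → 1.03%.

1.03%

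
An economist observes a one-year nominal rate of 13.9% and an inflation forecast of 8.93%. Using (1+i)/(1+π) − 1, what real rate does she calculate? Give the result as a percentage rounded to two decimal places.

By the Fisher equation, 1 + r = (1 + i)/(1 + π).
1 + r = 1.13900 / 1.08930 = 1.045626
r = 1.045626 − 1 = 4.5626%, i.e. 4.56%.

4.56%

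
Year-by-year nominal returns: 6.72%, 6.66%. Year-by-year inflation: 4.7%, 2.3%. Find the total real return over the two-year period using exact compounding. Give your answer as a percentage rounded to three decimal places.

Compound the nominal returns: 1.0672 × 1.0666 = 1.1382755.
Compound inflation: 1.0470 × 1.0230 = 1.0710810.
Deflate: 1.1382755 / 1.0710810 = 1.0627352.
Total real return = 1.0627352 − 1 → 6.274%.

6.274%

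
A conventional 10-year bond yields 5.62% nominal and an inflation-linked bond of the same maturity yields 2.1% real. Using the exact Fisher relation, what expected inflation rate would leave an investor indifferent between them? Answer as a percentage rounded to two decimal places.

(1 + π) = (1 + i)/(1 + r) = 1.05620 / 1.02100 = 1.034476
Break-even inflation = 1.034476 − 1 → 3.45%.

3.45%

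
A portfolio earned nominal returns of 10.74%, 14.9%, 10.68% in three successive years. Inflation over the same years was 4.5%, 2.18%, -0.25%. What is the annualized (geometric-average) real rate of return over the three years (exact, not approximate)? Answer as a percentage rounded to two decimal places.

9.76%

Nominal growth factor = 1.1074 × 1.1490 × 1.1068 = 1.40829520
Price-level growth factor = 1.0450 × 1.0218 × 0.9975 = 1.06511155
Real growth factor = 1.40829520 / 1.06511155 = 1.32220442
Annualized real rate = 1.32220442^(1/3) − 1 = 9.7572% → 9.76%.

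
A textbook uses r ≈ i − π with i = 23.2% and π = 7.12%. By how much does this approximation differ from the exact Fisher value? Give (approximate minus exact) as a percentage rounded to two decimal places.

Approximate: r ≈ 23.200% − 7.120% = 16.0800%
Exact: (1 + 0.2320)/(1 + 0.0712) − 1 = 15.0112%
Error = 16.0800% − 15.0112% = 1.0688% → 1.07%.

1.07%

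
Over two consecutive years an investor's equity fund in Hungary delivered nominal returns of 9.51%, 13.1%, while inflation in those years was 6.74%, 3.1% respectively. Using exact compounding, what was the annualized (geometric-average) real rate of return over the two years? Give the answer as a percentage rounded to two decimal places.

Compound the nominal returns: 1.0951 × 1.1310 = 1.23855810.
Compound inflation: 1.0674 × 1.0310 = 1.10048940.
Deflate: 1.23855810 / 1.10048940 = 1.12546118.
Annualized real rate = 1.12546118^(1/2) − 1 = 6.0878% → 6.09%.

6.09%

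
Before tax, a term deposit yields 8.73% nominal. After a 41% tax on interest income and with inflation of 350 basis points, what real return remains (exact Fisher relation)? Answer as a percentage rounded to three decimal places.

1.595%

After-tax nominal return = 8.73% × (1 − 0.41) = 5.1507%.
1 + r = 1.051507 / 1.03500 = 1.015949
After-tax real rate = 1.015949 − 1 → 1.595%.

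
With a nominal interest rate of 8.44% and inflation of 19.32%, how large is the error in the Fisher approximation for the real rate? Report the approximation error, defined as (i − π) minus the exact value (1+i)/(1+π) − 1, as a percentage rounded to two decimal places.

-1.76%

Approximate: r ≈ 8.440% − 19.320% = -10.8800%
Exact: (1 + 0.0844)/(1 + 0.1932) − 1 = -9.1183%
Error = -10.8800% − (-9.1183%) = -1.7617% → -1.76%.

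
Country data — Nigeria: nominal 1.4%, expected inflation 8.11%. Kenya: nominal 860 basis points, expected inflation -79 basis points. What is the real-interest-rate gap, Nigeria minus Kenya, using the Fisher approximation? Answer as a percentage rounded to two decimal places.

Nigeria: 1.4% − 8.11% = -6.710%
Kenya: 8.6% − (-0.79%) = 9.390%
Differential = -16.100% → -16.10%.

-16.10%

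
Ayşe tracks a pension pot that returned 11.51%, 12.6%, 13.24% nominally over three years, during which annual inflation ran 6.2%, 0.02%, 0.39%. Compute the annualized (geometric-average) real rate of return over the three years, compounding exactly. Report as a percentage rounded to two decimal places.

10.07%

Compound the nominal returns: 1.1151 × 1.1260 × 1.1324 = 1.42184438.
Compound inflation: 1.0620 × 1.0002 × 1.0039 = 1.06635503.
Deflate: 1.42184438 / 1.06635503 = 1.33336867.
Annualized real rate = 1.33336867^(1/3) − 1 = 10.0652% → 10.07%.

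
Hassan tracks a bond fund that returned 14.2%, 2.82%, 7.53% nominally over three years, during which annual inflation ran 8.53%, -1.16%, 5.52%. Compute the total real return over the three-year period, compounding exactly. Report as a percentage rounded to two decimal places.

11.55%

Nominal growth factor = 1.1420 × 1.0282 × 1.0753 = 1.262622
Price-level growth factor = 1.0853 × 0.9884 × 1.0552 = 1.131924
Real growth factor = 1.262622 / 1.131924 = 1.115465
Total real return = 1.115465 − 1 → 11.55%.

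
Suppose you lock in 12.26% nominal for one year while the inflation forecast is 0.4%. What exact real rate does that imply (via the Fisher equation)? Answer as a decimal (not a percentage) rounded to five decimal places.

1 + r = 1.12260 / 1.00400 = 1.118127
r = 1.118127 − 1 = 11.8127%, i.e. 0.11813.

0.11813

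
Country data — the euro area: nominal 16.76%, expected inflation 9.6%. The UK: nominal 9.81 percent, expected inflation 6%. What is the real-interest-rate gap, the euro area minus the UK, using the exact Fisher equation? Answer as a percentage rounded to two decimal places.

2.94%

The euro area: (1 + 0.1676)/(1 + 0.0960) − 1 = 6.5328%
The UK: (1 + 0.0981)/(1 + 0.0600) − 1 = 3.5943%
Differential = 6.5328% − 3.5943% = 2.9385% → 2.94%.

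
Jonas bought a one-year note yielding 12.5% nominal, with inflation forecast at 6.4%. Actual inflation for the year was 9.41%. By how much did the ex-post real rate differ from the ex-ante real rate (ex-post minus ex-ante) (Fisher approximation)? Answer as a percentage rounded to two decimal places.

Ex-ante: 12.5% − 6.4% = 6.100%
Ex-post: 12.5% − 9.41% = 3.090%
Difference (ex-post − ex-ante) = -3.0100% → -3.01%.

-3.01%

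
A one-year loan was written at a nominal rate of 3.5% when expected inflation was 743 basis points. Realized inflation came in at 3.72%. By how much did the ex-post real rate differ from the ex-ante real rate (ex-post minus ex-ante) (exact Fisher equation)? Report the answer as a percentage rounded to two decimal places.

Ex-ante: (1 + 0.0350)/(1 + 0.0743) − 1 = -3.6582%
Ex-post: (1 + 0.0350)/(1 + 0.0372) − 1 = -0.2121%
Difference (ex-post − ex-ante) = 3.4461% → 3.45%.

3.45%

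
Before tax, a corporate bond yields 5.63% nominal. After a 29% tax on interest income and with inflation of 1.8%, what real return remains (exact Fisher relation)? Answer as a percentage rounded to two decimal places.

2.16%

After-tax nominal return = 5.63% × (1 − 0.29) = 3.9973%.
1 + r = 1.039973 / 1.01800 = 1.021584
After-tax real rate = 1.021584 − 1 → 2.16%.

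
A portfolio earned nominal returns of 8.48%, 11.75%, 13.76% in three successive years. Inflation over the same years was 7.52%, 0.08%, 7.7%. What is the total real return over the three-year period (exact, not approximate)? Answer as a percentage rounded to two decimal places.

19.00%

Nominal growth factor = 1.0848 × 1.1175 × 1.1376 = 1.379072
Price-level growth factor = 1.0752 × 1.0008 × 1.0770 = 1.158917
Real growth factor = 1.379072 / 1.158917 = 1.189966
Total real return = 1.189966 − 1 → 19.00%.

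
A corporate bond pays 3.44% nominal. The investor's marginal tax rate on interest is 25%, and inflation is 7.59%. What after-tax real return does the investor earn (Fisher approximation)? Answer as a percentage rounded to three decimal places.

-5.010%

After-tax nominal return = 3.44% × (1 − 0.25) = 2.5800%.
r ≈ 2.5800% − 7.59% → -5.010%.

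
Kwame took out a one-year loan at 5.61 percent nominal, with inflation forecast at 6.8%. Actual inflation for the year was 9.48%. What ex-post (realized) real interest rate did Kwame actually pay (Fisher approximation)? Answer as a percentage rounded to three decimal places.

-3.870%

Ex-post: 5.61% − 9.48% = -3.870%
So the realized real rate is -3.870%.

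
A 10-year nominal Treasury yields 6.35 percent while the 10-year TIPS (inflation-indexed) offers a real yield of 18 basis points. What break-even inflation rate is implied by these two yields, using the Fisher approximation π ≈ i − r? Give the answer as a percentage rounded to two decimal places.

π ≈ i − r = 6.35% − 0.18% → 6.17%.

6.17%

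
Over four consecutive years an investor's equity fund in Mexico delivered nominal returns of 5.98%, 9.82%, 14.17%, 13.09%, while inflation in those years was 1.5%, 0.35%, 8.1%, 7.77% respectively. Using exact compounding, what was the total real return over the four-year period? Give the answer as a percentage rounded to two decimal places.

Nominal growth factor = 1.0598 × 1.0982 × 1.1417 × 1.1309 = 1.502732
Price-level growth factor = 1.0150 × 1.0035 × 1.0810 × 1.0777 = 1.186607
Real growth factor = 1.502732 / 1.186607 = 1.266411
Total real return = 1.266411 − 1 → 26.64%.

26.64%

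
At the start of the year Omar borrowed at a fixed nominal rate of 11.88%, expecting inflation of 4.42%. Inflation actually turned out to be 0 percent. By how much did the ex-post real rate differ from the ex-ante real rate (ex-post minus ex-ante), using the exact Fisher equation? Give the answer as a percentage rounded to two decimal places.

4.74%

Ex-ante: (1 + 0.1188)/(1 + 0.0442) − 1 = 7.1442%
Ex-post: (1 + 0.1188)/(1 + 0.0000) − 1 = 11.8800%
Difference (ex-post − ex-ante) = 4.7358% → 4.74%.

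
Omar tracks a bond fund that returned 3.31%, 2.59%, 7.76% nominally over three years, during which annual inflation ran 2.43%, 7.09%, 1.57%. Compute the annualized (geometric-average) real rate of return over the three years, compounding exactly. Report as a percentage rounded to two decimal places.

Compound the nominal returns: 1.0331 × 1.0259 × 1.0776 = 1.14210222.
Compound inflation: 1.0243 × 1.0709 × 1.0157 = 1.11414456.
Deflate: 1.14210222 / 1.11414456 = 1.02509338.
Annualized real rate = 1.02509338^(1/3) − 1 = 0.8295% → 0.83%.

0.83%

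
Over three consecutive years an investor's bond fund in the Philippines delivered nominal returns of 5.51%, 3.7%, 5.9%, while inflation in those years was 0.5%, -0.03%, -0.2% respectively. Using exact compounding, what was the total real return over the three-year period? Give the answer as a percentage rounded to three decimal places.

Nominal growth factor = 1.0551 × 1.0370 × 1.0590 = 1.1586929
Price-level growth factor = 1.0050 × 0.9997 × 0.9980 = 1.0026891
Real growth factor = 1.1586929 / 1.0026891 = 1.1555854
Total real return = 1.1555854 − 1 → 15.559%.

15.559%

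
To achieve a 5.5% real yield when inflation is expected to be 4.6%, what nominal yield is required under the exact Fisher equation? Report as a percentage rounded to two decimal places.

(1 + i) = (1 + r)(1 + π) = 1.05500 × 1.04600 = 1.10353
i = 1.10353 − 1, so the required nominal rate is 10.35%.

10.35%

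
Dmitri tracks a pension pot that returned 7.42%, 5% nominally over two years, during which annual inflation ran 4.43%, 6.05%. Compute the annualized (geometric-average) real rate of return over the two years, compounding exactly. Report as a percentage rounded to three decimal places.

Nominal growth factor = 1.0742 × 1.0500 = 1.12791000
Price-level growth factor = 1.0443 × 1.0605 = 1.10748015
Real growth factor = 1.12791000 / 1.10748015 = 1.01844715
Annualized real rate = 1.01844715^(1/2) − 1 = 0.9181% → 0.918%.

0.918%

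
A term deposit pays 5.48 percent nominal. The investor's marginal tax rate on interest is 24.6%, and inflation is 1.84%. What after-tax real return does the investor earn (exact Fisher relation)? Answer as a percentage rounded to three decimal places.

After-tax nominal return = 5.48% × (1 − 0.246) = 4.13192%.
1 + r = 1.0413192 / 1.01840 = 1.0225051
After-tax real rate = 1.0225051 − 1 → 2.251%.

2.251%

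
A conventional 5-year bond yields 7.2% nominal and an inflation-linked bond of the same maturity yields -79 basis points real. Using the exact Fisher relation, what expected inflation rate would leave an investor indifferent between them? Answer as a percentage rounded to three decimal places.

8.054%

(1 + π) = (1 + i)/(1 + r) = 1.07200 / 0.99210 = 1.080536
Break-even inflation = 1.080536 − 1 → 8.054%.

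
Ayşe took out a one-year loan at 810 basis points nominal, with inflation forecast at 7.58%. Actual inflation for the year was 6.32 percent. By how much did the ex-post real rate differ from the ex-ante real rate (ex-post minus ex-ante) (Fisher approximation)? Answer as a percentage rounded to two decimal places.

1.26%

Ex-ante: 8.1% − 7.58% = 0.520%
Ex-post: 8.1% − 6.32% = 1.780%
Difference (ex-post − ex-ante) = 1.2600% → 1.26%.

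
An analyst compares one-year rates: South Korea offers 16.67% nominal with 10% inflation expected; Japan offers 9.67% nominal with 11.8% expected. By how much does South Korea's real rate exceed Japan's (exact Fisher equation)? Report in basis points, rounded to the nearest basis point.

South Korea: (1 + 0.1667)/(1 + 0.1000) − 1 = 6.0636%
Japan: (1 + 0.0967)/(1 + 0.1180) − 1 = -1.9052%
Differential = 6.0636% − (-1.9052%) = 7.9688% → 797 basis points.

797 basis points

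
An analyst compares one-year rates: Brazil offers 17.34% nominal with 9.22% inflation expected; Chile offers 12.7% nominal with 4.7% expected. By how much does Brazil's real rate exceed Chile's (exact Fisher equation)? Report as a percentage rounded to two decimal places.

Brazil: (1 + 0.1734)/(1 + 0.0922) − 1 = 7.4345%
Chile: (1 + 0.1270)/(1 + 0.0470) − 1 = 7.6409%
Differential = 7.4345% − 7.6409% = -0.2063% → -0.21%.

-0.21%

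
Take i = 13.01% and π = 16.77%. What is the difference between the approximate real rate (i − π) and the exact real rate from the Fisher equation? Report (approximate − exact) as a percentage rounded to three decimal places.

-0.540%

Approximate: r ≈ 13.010% − 16.770% = -3.7600%
Exact: (1 + 0.1301)/(1 + 0.1677) − 1 = -3.2200%
Error = -3.7600% − (-3.2200%) = -0.5400% → -0.540%.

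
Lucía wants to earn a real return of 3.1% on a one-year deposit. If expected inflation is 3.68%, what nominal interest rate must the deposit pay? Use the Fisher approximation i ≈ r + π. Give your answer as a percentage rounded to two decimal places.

i ≈ r + π = 3.1% + 3.68% = 6.78%.

6.78%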